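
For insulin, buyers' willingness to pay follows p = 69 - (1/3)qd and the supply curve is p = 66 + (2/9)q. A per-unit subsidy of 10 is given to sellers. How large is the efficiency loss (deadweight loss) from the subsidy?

Deadweight loss = 90

Pre-subsidy: 69 - (1/3)q = 66 + (2/9)q gives q* = 5.4 and p* = 67.2.
With the subsidy, sellers receive ps = pb + 10 for each unit, where pb is the price buyers pay.
On the curves, pb = 69 - (1/3)q and ps = 66 + (2/9)q; the wedge ps − pb = 10 gives 66 + (2/9)q − (69 - (1/3)q) = 10, so q' = 23.4.
Then pb = 69 − (1/3)·23.4 = 61.2 and ps = 66 + (2/9)·23.4 = 71.2.
The subsidy expands output by 23.4 − 5.4 = 18 past the efficient level; on those units the gap between marginal cost and willingness to pay runs from 0 up to 10.
DWL = ½ × 10 × 18 = 90.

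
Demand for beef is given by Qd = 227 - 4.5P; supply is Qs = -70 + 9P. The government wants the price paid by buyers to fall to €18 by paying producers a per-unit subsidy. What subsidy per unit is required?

Required subsidy s = €6 per unit

At a buyer price of 18, quantity demanded is 227 − 4.5·18 = 146.
Sellers supply 146 only when they receive Ps with -70 + 9·Ps = 146, i.e. Ps = 24.
s = Ps − Pb = 24 − 18 = 6.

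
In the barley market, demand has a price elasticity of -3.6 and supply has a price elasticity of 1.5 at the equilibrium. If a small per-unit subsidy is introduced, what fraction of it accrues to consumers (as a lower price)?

Consumer share = 5/17

For a small subsidy around the equilibrium, the benefit split depends on the relative slopes, which at a point are proportional to the elasticities.
Buyer share = εs/(εs + |εd|) = 1.5/(1.5 + 3.6) = 5/17; seller share = |εd|/(εs + |εd|) = 12/17.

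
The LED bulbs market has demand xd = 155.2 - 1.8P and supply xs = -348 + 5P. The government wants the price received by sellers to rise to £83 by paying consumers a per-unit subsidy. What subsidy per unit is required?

At a seller price of 83, quantity supplied is -348 + 5·83 = 67.
Buyers absorb 67 only when they pay Pb with 155.2 − 1.8·Pb = 67, i.e. Pb = 49.
s = Ps − Pb = 83 − 49 = 34.

Required subsidy s = £34 per unit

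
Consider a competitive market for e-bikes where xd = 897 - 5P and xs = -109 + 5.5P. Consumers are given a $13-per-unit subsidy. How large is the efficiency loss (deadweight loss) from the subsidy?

Deadweight loss = 9295/42

Pre-subsidy: 897 - 5P = -109 + 5.5P gives P* = 2012/21, x* = 8777/21.
With the rebate, buyers effectively pay Pb = Ps − 13, where Ps is the price sellers receive.
Demand in terms of Ps becomes xd = 897 − 5(Ps − 13) = 962 - 5Ps. Setting this equal to supply: 962 - 5Ps = -109 + 5.5Ps, so Ps = 102.
Buyers pay Pb = 102 − 13 = 89; x' = -109 + 5.5·102 = 452.
The subsidy expands output by 452 − 8777/21 = 715/21 past the efficient level; on those units the gap between marginal cost and willingness to pay runs from 0 up to 13.
DWL = ½ × 13 × 715/21 = 9295/42.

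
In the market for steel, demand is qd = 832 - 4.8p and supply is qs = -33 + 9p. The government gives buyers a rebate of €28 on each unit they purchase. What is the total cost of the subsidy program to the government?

Pre-subsidy: 832 - 4.8p = -33 + 9p gives p* = 4325/69, q* = 12216/23.
With the rebate, buyers effectively pay pb = ps − 28, where ps is the price sellers receive.
Demand in terms of ps becomes qd = 832 − 4.8(ps − 28) = 966.4 - 4.8ps. Setting this equal to supply: 966.4 - 4.8ps = -33 + 9ps, so ps = 4997/69.
Buyers pay pb = 4997/69 − 28 = 3065/69; q' = -33 + 9·(4997/69) = 14232/23.
Government outlay = subsidy × quantity = 28 × 14232/23 = 398496/23.

Government cost = 398496/23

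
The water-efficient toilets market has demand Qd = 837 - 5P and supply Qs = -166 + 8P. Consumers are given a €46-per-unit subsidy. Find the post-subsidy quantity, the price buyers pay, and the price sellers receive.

Pre-subsidy: 837 - 5P = -166 + 8P gives P* = 1003/13, Q* = 5866/13.
With the rebate, buyers effectively pay Pb = Ps − 46, where Ps is the price sellers receive.
Demand in terms of Ps becomes Qd = 837 − 5(Ps − 46) = 1067 - 5Ps. Setting this equal to supply: 1067 - 5Ps = -166 + 8Ps, so Ps = 1233/13.
Buyers pay Pb = 1233/13 − 46 = 635/13; Q' = -166 + 8·(1233/13) = 7706/13.

Q' = 7706/13; buyers pay 635/13; sellers receive 1233/13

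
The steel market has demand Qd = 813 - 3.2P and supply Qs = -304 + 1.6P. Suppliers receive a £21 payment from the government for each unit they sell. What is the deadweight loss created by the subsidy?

Deadweight loss = £235.2

Pre-subsidy: 813 - 3.2P = -304 + 1.6P gives P* = 5585/24, Q* = 205/3.
With the subsidy, sellers receive Ps = Pb + 21 for each unit, where Pb is the price buyers pay.
Supply in terms of Pb becomes Qs = -304 + 1.6(Pb + 21) = -270.4 + 1.6Pb. Setting this equal to demand: 813 - 3.2Pb = -270.4 + 1.6Pb, so Pb = 5417/24.
Sellers receive Ps = 5417/24 + 21 = 5921/24; Q' = 813 − 3.2·(5417/24) = 1361/15.
The subsidy expands output by 1361/15 − 205/3 = 22.4 past the efficient level; on those units the gap between marginal cost and willingness to pay runs from 0 up to 21.
DWL = ½ × 21 × 22.4 = 235.2.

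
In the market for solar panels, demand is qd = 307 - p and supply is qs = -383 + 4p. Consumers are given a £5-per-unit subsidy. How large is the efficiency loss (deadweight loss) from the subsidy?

Pre-subsidy: 307 - p = -383 + 4p gives p* = 138, q* = 169.
With the rebate, buyers effectively pay pb = ps − 5, where ps is the price sellers receive.
Demand in terms of ps becomes qd = 307 − 1(ps − 5) = 312 - ps. Setting this equal to supply: 312 - ps = -383 + 4ps, so ps = 139.
Buyers pay pb = 139 − 5 = 134; q' = -383 + 4·139 = 173.
The subsidy expands output by 173 − 169 = 4 past the efficient level; on those units the gap between marginal cost and willingness to pay runs from 0 up to 5.
DWL = ½ × 5 × 4 = 10.

Deadweight loss = £10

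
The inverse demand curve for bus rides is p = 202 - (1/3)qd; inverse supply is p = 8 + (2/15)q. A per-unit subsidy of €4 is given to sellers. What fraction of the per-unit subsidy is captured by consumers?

Pre-subsidy: 202 - (1/3)q = 8 + (2/15)q gives q* = 2910/7 and p* = 444/7.
With the subsidy, sellers receive ps = pb + 4 for each unit, where pb is the price buyers pay.
On the curves, pb = 202 - (1/3)q and ps = 8 + (2/15)q; the wedge ps − pb = 4 gives 8 + (2/15)q − (202 - (1/3)q) = 4, so q' = 2970/7.
Then pb = 202 − (1/3)·(2970/7) = 424/7 and ps = 8 + (2/15)·(2970/7) = 452/7.
Buyers' price falls by p* − pb = 444/7 − 424/7 = 20/7; sellers' price rises by ps − p* = 452/7 − 444/7 = 8/7.
So consumers capture (20/7)/4 = 5/7 of each unit of subsidy.

Consumer share = 5/7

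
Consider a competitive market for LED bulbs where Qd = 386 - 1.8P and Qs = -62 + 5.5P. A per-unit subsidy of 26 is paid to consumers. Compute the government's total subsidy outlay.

Pre-subsidy: 386 - 1.8P = -62 + 5.5P gives P* = 4480/73, Q* = 20114/73.
With the rebate, buyers effectively pay Pb = Ps − 26, where Ps is the price sellers receive.
Demand in terms of Ps becomes Qd = 386 − 1.8(Ps − 26) = 432.8 - 1.8Ps. Setting this equal to supply: 432.8 - 1.8Ps = -62 + 5.5Ps, so Ps = 4948/73.
Buyers pay Pb = 4948/73 − 26 = 3050/73; Q' = -62 + 5.5·(4948/73) = 22688/73.
Government outlay = subsidy × quantity = 26 × 22688/73 = 589888/73.

Government cost = 589888/73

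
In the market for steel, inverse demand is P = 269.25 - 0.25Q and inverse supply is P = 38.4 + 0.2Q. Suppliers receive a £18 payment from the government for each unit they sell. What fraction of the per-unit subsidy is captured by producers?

Pre-subsidy: 269.25 - 0.25Q = 38.4 + 0.2Q gives Q* = 513 and P* = 141.
With the subsidy, sellers receive Ps = Pb + 18 for each unit, where Pb is the price buyers pay.
On the curves, Pb = 269.25 - 0.25Q and Ps = 38.4 + 0.2Q; the wedge Ps − Pb = 18 gives 38.4 + 0.2Q − (269.25 - 0.25Q) = 18, so Q' = 553.
Then Pb = 269.25 − 0.25·553 = 131 and Ps = 38.4 + 0.2·553 = 149.
Buyers' price falls by P* − Pb = 141 − 131 = 10; sellers' price rises by Ps − P* = 149 − 141 = 8.
So producers capture 8/18 = 4/9 of each unit of subsidy.

Producer share = 4/9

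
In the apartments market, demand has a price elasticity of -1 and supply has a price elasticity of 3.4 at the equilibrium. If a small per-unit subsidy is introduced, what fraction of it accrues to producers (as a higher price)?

Producer share = 5/22

For a small subsidy around the equilibrium, the benefit split depends on the relative slopes, which at a point are proportional to the elasticities.
Buyer share = εs/(εs + |εd|) = 3.4/(3.4 + 1) = 17/22; seller share = |εd|/(εs + |εd|) = 5/22.
So producers capture 5/22 of the subsidy.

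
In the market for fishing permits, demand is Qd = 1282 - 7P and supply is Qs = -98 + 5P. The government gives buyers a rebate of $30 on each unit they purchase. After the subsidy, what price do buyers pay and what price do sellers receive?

Pre-subsidy: 1282 - 7P = -98 + 5P gives P* = 115, Q* = 477.
With the rebate, buyers effectively pay Pb = Ps − 30, where Ps is the price sellers receive.
Demand in terms of Ps becomes Qd = 1282 − 7(Ps − 30) = 1492 - 7Ps. Setting this equal to supply: 1492 - 7Ps = -98 + 5Ps, so Ps = 132.5.
Buyers pay Pb = 132.5 − 30 = 102.5; Q' = -98 + 5·132.5 = 564.5.

Buyers pay $102.5; sellers receive $132.5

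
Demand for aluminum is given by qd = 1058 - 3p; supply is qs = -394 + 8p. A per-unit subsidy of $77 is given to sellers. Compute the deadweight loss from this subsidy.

Deadweight loss = $6468

Pre-subsidy: 1058 - 3p = -394 + 8p gives p* = 132, q* = 662.
With the subsidy, sellers receive ps = pb + 77 for each unit, where pb is the price buyers pay.
Supply in terms of pb becomes qs = -394 + 8(pb + 77) = 222 + 8pb. Setting this equal to demand: 1058 - 3pb = 222 + 8pb, so pb = 76.
Sellers receive ps = 76 + 77 = 153; q' = 1058 − 3·76 = 830.
The subsidy expands output by 830 − 662 = 168 past the efficient level; on those units the gap between marginal cost and willingness to pay runs from 0 up to 77.
DWL = ½ × 77 × 168 = 6468.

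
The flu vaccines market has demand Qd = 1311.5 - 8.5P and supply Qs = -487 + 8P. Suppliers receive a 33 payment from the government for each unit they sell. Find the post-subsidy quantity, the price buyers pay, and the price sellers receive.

Pre-subsidy: 1311.5 - 8.5P = -487 + 8P gives P* = 109, Q* = 385.
With the subsidy, sellers receive Ps = Pb + 33 for each unit, where Pb is the price buyers pay.
Supply in terms of Pb becomes Qs = -487 + 8(Pb + 33) = -223 + 8Pb. Setting this equal to demand: 1311.5 - 8.5Pb = -223 + 8Pb, so Pb = 93.
Sellers receive Ps = 93 + 33 = 126; Q' = 1311.5 − 8.5·93 = 521.

Q' = 521; buyers pay 93; sellers receive 126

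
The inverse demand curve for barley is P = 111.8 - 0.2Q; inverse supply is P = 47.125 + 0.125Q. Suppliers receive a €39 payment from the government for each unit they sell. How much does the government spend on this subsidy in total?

Government cost = €12441

Pre-subsidy: 111.8 - 0.2Q = 47.125 + 0.125Q gives Q* = 199 and P* = 72.
With the subsidy, sellers receive Ps = Pb + 39 for each unit, where Pb is the price buyers pay.
On the curves, Pb = 111.8 - 0.2Q and Ps = 47.125 + 0.125Q; the wedge Ps − Pb = 39 gives 47.125 + 0.125Q − (111.8 - 0.2Q) = 39, so Q' = 319.
Then Pb = 111.8 − 0.2·319 = 48 and Ps = 47.125 + 0.125·319 = 87.
Government outlay = subsidy × quantity = 39 × 319 = 12441.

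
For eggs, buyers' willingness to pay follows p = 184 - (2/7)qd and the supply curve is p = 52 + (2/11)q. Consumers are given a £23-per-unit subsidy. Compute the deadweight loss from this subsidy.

Deadweight loss = 40733/72

Pre-subsidy: 184 - (2/7)q = 52 + (2/11)q gives q* = 847/3 and p* = 310/3.
With the rebate, buyers effectively pay pb = ps − 23, where ps is the price sellers receive.
On the curves, pb = 184 - (2/7)q and ps = 52 + (2/11)q; the wedge ps − pb = 23 gives 52 + (2/11)q − (184 - (2/7)q) = 23, so q' = 11935/36.
Then pb = 184 − (2/7)·(11935/36) = 1607/18 and ps = 52 + (2/11)·(11935/36) = 2021/18.
The subsidy expands output by 11935/36 − 847/3 = 1771/36 past the efficient level; on those units the gap between marginal cost and willingness to pay runs from 0 up to 23.
DWL = ½ × 23 × 1771/36 = 40733/72.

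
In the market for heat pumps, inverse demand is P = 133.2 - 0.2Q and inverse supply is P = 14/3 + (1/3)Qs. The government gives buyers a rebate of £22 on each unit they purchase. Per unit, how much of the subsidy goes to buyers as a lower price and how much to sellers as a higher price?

Buyers gain £8.25 per unit; sellers gain £13.75 per unit

Pre-subsidy: 133.2 - 0.2Q = 14/3 + (1/3)Q gives Q* = 241 and P* = 85.
With the rebate, buyers effectively pay Pb = Ps − 22, where Ps is the price sellers receive.
On the curves, Pb = 133.2 - 0.2Q and Ps = 14/3 + (1/3)Q; the wedge Ps − Pb = 22 gives 14/3 + (1/3)Q − (133.2 - 0.2Q) = 22, so Q' = 282.25.
Then Pb = 133.2 − 0.2·282.25 = 76.75 and Ps = 14/3 + (1/3)·282.25 = 98.75.
Buyers' price falls by P* − Pb = 85 − 76.75 = 8.25; sellers' price rises by Ps − P* = 98.75 − 85 = 13.75.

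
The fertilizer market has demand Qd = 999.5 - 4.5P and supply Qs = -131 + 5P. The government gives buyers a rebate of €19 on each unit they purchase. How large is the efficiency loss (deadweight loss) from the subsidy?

Deadweight loss = €427.5

Pre-subsidy: 999.5 - 4.5P = -131 + 5P gives P* = 119, Q* = 464.
With the rebate, buyers effectively pay Pb = Ps − 19, where Ps is the price sellers receive.
Demand in terms of Ps becomes Qd = 999.5 − 4.5(Ps − 19) = 1085 - 4.5Ps. Setting this equal to supply: 1085 - 4.5Ps = -131 + 5Ps, so Ps = 128.
Buyers pay Pb = 128 − 19 = 109; Q' = -131 + 5·128 = 509.
The subsidy expands output by 509 − 464 = 45 past the efficient level; on those units the gap between marginal cost and willingness to pay runs from 0 up to 19.
DWL = ½ × 19 × 45 = 427.5.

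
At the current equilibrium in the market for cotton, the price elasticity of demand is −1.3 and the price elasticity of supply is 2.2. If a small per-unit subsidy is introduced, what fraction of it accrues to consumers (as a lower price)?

For a small subsidy around the equilibrium, the benefit split depends on the relative slopes, which at a point are proportional to the elasticities.
Buyer share = εs/(εs + |εd|) = 2.2/(2.2 + 1.3) = 22/35; seller share = |εd|/(εs + |εd|) = 13/35.

Consumer share = 22/35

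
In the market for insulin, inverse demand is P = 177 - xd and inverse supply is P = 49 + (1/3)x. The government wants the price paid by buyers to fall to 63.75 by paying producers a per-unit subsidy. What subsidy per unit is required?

Required subsidy s = 23 per unit

At a buyer price of 63.75, quantity demanded is 177 − 1·63.75 = 113.25.
Sellers supply 113.25 only when they receive Ps = 49 + (1/3)·113.25 = 86.75.
s = Ps − Pb = 86.75 − 63.75 = 23.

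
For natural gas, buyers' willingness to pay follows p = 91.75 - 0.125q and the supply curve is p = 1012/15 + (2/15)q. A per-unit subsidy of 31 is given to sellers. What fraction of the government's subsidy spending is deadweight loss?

Pre-subsidy: 91.75 - 0.125q = 1012/15 + (2/15)q gives q* = 94 and p* = 80.
With the subsidy, sellers receive ps = pb + 31 for each unit, where pb is the price buyers pay.
On the curves, pb = 91.75 - 0.125q and ps = 1012/15 + (2/15)q; the wedge ps − pb = 31 gives 1012/15 + (2/15)q − (91.75 - 0.125q) = 31, so q' = 214.
Then pb = 91.75 − 0.125·214 = 65 and ps = 1012/15 + (2/15)·214 = 96.
ΔCS = ½(94 + 214)(80 − 65) = 2310; ΔPS = ½(94 + 214)(96 − 80) = 2464.
Government spending = 31 × 214 = 6634.
DWL = ½ × 31 × (214 − 94) = 1860; fraction = 1860 / 6634 = 30/107.

DWL / government spending = 30/107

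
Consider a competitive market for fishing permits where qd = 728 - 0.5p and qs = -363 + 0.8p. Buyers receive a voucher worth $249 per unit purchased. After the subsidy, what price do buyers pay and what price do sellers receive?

Buyers pay $686; sellers receive $935

Pre-subsidy: 728 - 0.5p = -363 + 0.8p gives p* = 10910/13, q* = 4009/13.
With the rebate, buyers effectively pay pb = ps − 249, where ps is the price sellers receive.
Demand in terms of ps becomes qd = 728 − 0.5(ps − 249) = 852.5 - 0.5ps. Setting this equal to supply: 852.5 - 0.5ps = -363 + 0.8ps, so ps = 935.
Buyers pay pb = 935 − 249 = 686; q' = -363 + 0.8·935 = 385.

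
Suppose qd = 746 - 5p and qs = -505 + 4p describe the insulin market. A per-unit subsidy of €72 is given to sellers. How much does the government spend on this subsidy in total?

Government cost = €15192

Pre-subsidy: 746 - 5p = -505 + 4p gives p* = 139, q* = 51.
With the subsidy, sellers receive ps = pb + 72 for each unit, where pb is the price buyers pay.
Supply in terms of pb becomes qs = -505 + 4(pb + 72) = -217 + 4pb. Setting this equal to demand: 746 - 5pb = -217 + 4pb, so pb = 107.
Sellers receive ps = 107 + 72 = 179; q' = 746 − 5·107 = 211.
Government outlay = subsidy × quantity = 72 × 211 = 15192.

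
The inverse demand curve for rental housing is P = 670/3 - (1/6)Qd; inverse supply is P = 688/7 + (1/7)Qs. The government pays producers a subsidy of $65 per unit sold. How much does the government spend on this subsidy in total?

Pre-subsidy: 670/3 - (1/6)Q = 688/7 + (1/7)Q gives Q* = 404 and P* = 156.
With the subsidy, sellers receive Ps = Pb + 65 for each unit, where Pb is the price buyers pay.
On the curves, Pb = 670/3 - (1/6)Q and Ps = 688/7 + (1/7)Q; the wedge Ps − Pb = 65 gives 688/7 + (1/7)Q − (670/3 - (1/6)Q) = 65, so Q' = 614.
Then Pb = 670/3 − (1/6)·614 = 121 and Ps = 688/7 + (1/7)·614 = 186.
Government outlay = subsidy × quantity = 65 × 614 = 39910.

Government cost = $39910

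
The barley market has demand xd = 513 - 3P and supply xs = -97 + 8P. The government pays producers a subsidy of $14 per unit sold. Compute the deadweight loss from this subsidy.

Pre-subsidy: 513 - 3P = -97 + 8P gives P* = 610/11, x* = 3813/11.
With the subsidy, sellers receive Ps = Pb + 14 for each unit, where Pb is the price buyers pay.
Supply in terms of Pb becomes xs = -97 + 8(Pb + 14) = 15 + 8Pb. Setting this equal to demand: 513 - 3Pb = 15 + 8Pb, so Pb = 498/11.
Sellers receive Ps = 498/11 + 14 = 652/11; x' = 513 − 3·(498/11) = 4149/11.
The subsidy expands output by 4149/11 − 3813/11 = 336/11 past the efficient level; on those units the gap between marginal cost and willingness to pay runs from 0 up to 14.
DWL = ½ × 14 × 336/11 = 2352/11.

Deadweight loss = 2352/11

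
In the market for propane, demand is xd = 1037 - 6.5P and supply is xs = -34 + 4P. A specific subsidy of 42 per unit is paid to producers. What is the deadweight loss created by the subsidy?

Pre-subsidy: 1037 - 6.5P = -34 + 4P gives P* = 102, x* = 374.
With the subsidy, sellers receive Ps = Pb + 42 for each unit, where Pb is the price buyers pay.
Supply in terms of Pb becomes xs = -34 + 4(Pb + 42) = 134 + 4Pb. Setting this equal to demand: 1037 - 6.5Pb = 134 + 4Pb, so Pb = 86.
Sellers receive Ps = 86 + 42 = 128; x' = 1037 − 6.5·86 = 478.
The subsidy expands output by 478 − 374 = 104 past the efficient level; on those units the gap between marginal cost and willingness to pay runs from 0 up to 42.
DWL = ½ × 42 × 104 = 2184.

Deadweight loss = 2184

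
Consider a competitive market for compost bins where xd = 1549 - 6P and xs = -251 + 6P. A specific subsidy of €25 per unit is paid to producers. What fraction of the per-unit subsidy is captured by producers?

Pre-subsidy: 1549 - 6P = -251 + 6P gives P* = 150, x* = 649.
With the subsidy, sellers receive Ps = Pb + 25 for each unit, where Pb is the price buyers pay.
Supply in terms of Pb becomes xs = -251 + 6(Pb + 25) = -101 + 6Pb. Setting this equal to demand: 1549 - 6Pb = -101 + 6Pb, so Pb = 137.5.
Sellers receive Ps = 137.5 + 25 = 162.5; x' = 1549 − 6·137.5 = 724.
Buyers' price falls by P* − Pb = 150 − 137.5 = 12.5; sellers' price rises by Ps − P* = 162.5 − 150 = 12.5.
So producers capture 12.5/25 = 0.5 of each unit of subsidy.

Producer share = 0.5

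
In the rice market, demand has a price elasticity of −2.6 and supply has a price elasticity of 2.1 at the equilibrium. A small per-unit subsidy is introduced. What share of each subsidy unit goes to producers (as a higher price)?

For a small subsidy around the equilibrium, the benefit split depends on the relative slopes, which at a point are proportional to the elasticities.
Buyer share = εs/(εs + |εd|) = 2.1/(2.1 + 2.6) = 21/47; seller share = |εd|/(εs + |εd|) = 26/47.
So producers capture 26/47 of the subsidy.

Producer share = 26/47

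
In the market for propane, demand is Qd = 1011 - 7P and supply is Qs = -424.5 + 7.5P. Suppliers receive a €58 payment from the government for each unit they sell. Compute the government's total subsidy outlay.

Government cost = €30624

Pre-subsidy: 1011 - 7P = -424.5 + 7.5P gives P* = 99, Q* = 318.
With the subsidy, sellers receive Ps = Pb + 58 for each unit, where Pb is the price buyers pay.
Supply in terms of Pb becomes Qs = -424.5 + 7.5(Pb + 58) = 10.5 + 7.5Pb. Setting this equal to demand: 1011 - 7Pb = 10.5 + 7.5Pb, so Pb = 69.
Sellers receive Ps = 69 + 58 = 127; Q' = 1011 − 7·69 = 528.
Government outlay = subsidy × quantity = 58 × 528 = 30624.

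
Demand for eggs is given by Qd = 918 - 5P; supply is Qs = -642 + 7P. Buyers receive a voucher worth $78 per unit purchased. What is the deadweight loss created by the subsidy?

Pre-subsidy: 918 - 5P = -642 + 7P gives P* = 130, Q* = 268.
With the rebate, buyers effectively pay Pb = Ps − 78, where Ps is the price sellers receive.
Demand in terms of Ps becomes Qd = 918 − 5(Ps − 78) = 1308 - 5Ps. Setting this equal to supply: 1308 - 5Ps = -642 + 7Ps, so Ps = 162.5.
Buyers pay Pb = 162.5 − 78 = 84.5; Q' = -642 + 7·162.5 = 495.5.
The subsidy expands output by 495.5 − 268 = 227.5 past the efficient level; on those units the gap between marginal cost and willingness to pay runs from 0 up to 78.
DWL = ½ × 78 × 227.5 = 8872.5.

Deadweight loss = $8872.5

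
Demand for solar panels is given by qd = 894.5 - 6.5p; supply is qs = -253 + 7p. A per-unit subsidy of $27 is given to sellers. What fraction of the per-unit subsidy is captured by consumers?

Consumer share = 14/27

Pre-subsidy: 894.5 - 6.5p = -253 + 7p gives p* = 85, q* = 342.
With the subsidy, sellers receive ps = pb + 27 for each unit, where pb is the price buyers pay.
Supply in terms of pb becomes qs = -253 + 7(pb + 27) = -64 + 7pb. Setting this equal to demand: 894.5 - 6.5pb = -64 + 7pb, so pb = 71.
Sellers receive ps = 71 + 27 = 98; q' = 894.5 − 6.5·71 = 433.
Buyers' price falls by p* − pb = 85 − 71 = 14; sellers' price rises by ps − p* = 98 − 85 = 13.
So consumers capture 14/27 = 14/27 of each unit of subsidy.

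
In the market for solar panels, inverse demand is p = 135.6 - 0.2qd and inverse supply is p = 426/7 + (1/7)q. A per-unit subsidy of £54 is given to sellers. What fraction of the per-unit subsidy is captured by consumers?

Consumer share = 7/12

Pre-subsidy: 135.6 - 0.2q = 426/7 + (1/7)q gives q* = 218 and p* = 92.
With the subsidy, sellers receive ps = pb + 54 for each unit, where pb is the price buyers pay.
On the curves, pb = 135.6 - 0.2q and ps = 426/7 + (1/7)q; the wedge ps − pb = 54 gives 426/7 + (1/7)q − (135.6 - 0.2q) = 54, so q' = 375.5.
Then pb = 135.6 − 0.2·375.5 = 60.5 and ps = 426/7 + (1/7)·375.5 = 114.5.
Buyers' price falls by p* − pb = 92 − 60.5 = 31.5; sellers' price rises by ps − p* = 114.5 − 92 = 22.5.
So consumers capture 31.5/54 = 7/12 of each unit of subsidy.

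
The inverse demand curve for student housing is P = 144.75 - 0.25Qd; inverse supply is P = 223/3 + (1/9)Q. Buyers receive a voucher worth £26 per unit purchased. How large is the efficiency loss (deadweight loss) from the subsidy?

Deadweight loss = £936

Pre-subsidy: 144.75 - 0.25Q = 223/3 + (1/9)Q gives Q* = 195 and P* = 96.
With the rebate, buyers effectively pay Pb = Ps − 26, where Ps is the price sellers receive.
On the curves, Pb = 144.75 - 0.25Q and Ps = 223/3 + (1/9)Q; the wedge Ps − Pb = 26 gives 223/3 + (1/9)Q − (144.75 - 0.25Q) = 26, so Q' = 267.
Then Pb = 144.75 − 0.25·267 = 78 and Ps = 223/3 + (1/9)·267 = 104.
The subsidy expands output by 267 − 195 = 72 past the efficient level; on those units the gap between marginal cost and willingness to pay runs from 0 up to 26.
DWL = ½ × 26 × 72 = 936.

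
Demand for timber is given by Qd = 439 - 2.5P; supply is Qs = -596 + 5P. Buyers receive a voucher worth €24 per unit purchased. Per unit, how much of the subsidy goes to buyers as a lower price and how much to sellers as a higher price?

Buyers gain €16 per unit; sellers gain €8 per unit

Pre-subsidy: 439 - 2.5P = -596 + 5P gives P* = 138, Q* = 94.
With the rebate, buyers effectively pay Pb = Ps − 24, where Ps is the price sellers receive.
Demand in terms of Ps becomes Qd = 439 − 2.5(Ps − 24) = 499 - 2.5Ps. Setting this equal to supply: 499 - 2.5Ps = -596 + 5Ps, so Ps = 146.
Buyers pay Pb = 146 − 24 = 122; Q' = -596 + 5·146 = 134.
Buyers' price falls by P* − Pb = 138 − 122 = 16; sellers' price rises by Ps − P* = 146 − 138 = 8.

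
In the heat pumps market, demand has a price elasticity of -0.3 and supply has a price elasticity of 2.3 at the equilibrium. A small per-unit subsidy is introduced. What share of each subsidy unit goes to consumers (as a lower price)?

Consumer share = 23/26

For a small subsidy around the equilibrium, the benefit split depends on the relative slopes, which at a point are proportional to the elasticities.
Buyer share = εs/(εs + |εd|) = 2.3/(2.3 + 0.3) = 23/26; seller share = |εd|/(εs + |εd|) = 3/26.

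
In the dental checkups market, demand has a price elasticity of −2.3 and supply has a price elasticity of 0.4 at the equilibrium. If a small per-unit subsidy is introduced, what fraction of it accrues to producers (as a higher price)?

Producer share = 23/27

For a small subsidy around the equilibrium, the benefit split depends on the relative slopes, which at a point are proportional to the elasticities.
Buyer share = εs/(εs + |εd|) = 0.4/(0.4 + 2.3) = 4/27; seller share = |εd|/(εs + |εd|) = 23/27.
So producers capture 23/27 of the subsidy.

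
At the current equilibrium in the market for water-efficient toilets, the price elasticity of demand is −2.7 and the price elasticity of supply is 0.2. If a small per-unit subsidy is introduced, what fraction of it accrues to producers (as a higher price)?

For a small subsidy around the equilibrium, the benefit split depends on the relative slopes, which at a point are proportional to the elasticities.
Buyer share = εs/(εs + |εd|) = 0.2/(0.2 + 2.7) = 2/29; seller share = |εd|/(εs + |εd|) = 27/29.
So producers capture 27/29 of the subsidy.

Producer share = 27/29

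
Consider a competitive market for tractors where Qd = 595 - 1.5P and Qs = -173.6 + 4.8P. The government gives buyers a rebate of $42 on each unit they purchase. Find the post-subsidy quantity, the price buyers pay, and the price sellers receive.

Q' = 460; buyers pay $90; sellers receive $132

Pre-subsidy: 595 - 1.5P = -173.6 + 4.8P gives P* = 122, Q* = 412.
With the rebate, buyers effectively pay Pb = Ps − 42, where Ps is the price sellers receive.
Demand in terms of Ps becomes Qd = 595 − 1.5(Ps − 42) = 658 - 1.5Ps. Setting this equal to supply: 658 - 1.5Ps = -173.6 + 4.8Ps, so Ps = 132.
Buyers pay Pb = 132 − 42 = 90; Q' = -173.6 + 4.8·132 = 460.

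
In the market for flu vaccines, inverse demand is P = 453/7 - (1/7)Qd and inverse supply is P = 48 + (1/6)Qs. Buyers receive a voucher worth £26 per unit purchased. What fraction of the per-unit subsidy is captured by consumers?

Consumer share = 6/13

Pre-subsidy: 453/7 - (1/7)Q = 48 + (1/6)Q gives Q* = 54 and P* = 57.
With the rebate, buyers effectively pay Pb = Ps − 26, where Ps is the price sellers receive.
On the curves, Pb = 453/7 - (1/7)Q and Ps = 48 + (1/6)Q; the wedge Ps − Pb = 26 gives 48 + (1/6)Q − (453/7 - (1/7)Q) = 26, so Q' = 138.
Then Pb = 453/7 − (1/7)·138 = 45 and Ps = 48 + (1/6)·138 = 71.
Buyers' price falls by P* − Pb = 57 − 45 = 12; sellers' price rises by Ps − P* = 71 − 57 = 14.
So consumers capture 12/26 = 6/13 of each unit of subsidy.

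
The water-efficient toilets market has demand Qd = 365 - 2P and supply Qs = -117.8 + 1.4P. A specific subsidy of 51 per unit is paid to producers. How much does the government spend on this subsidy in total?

Pre-subsidy: 365 - 2P = -117.8 + 1.4P gives P* = 142, Q* = 81.
With the subsidy, sellers receive Ps = Pb + 51 for each unit, where Pb is the price buyers pay.
Supply in terms of Pb becomes Qs = -117.8 + 1.4(Pb + 51) = -46.4 + 1.4Pb. Setting this equal to demand: 365 - 2Pb = -46.4 + 1.4Pb, so Pb = 121.
Sellers receive Ps = 121 + 51 = 172; Q' = 365 − 2·121 = 123.
Government outlay = subsidy × quantity = 51 × 123 = 6273.

Government cost = 6273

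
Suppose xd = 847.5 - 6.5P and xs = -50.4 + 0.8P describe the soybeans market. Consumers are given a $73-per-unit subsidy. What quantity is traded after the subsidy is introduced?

x' = 100

Pre-subsidy: 847.5 - 6.5P = -50.4 + 0.8P gives P* = 123, x* = 48.
With the rebate, buyers effectively pay Pb = Ps − 73, where Ps is the price sellers receive.
Demand in terms of Ps becomes xd = 847.5 − 6.5(Ps − 73) = 1322 - 6.5Ps. Setting this equal to supply: 1322 - 6.5Ps = -50.4 + 0.8Ps, so Ps = 188.
Buyers pay Pb = 188 − 73 = 115; x' = -50.4 + 0.8·188 = 100.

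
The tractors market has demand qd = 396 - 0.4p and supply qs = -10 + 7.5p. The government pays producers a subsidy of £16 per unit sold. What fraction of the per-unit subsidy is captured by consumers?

Pre-subsidy: 396 - 0.4p = -10 + 7.5p gives p* = 4060/79, q* = 29660/79.
With the subsidy, sellers receive ps = pb + 16 for each unit, where pb is the price buyers pay.
Supply in terms of pb becomes qs = -10 + 7.5(pb + 16) = 110 + 7.5pb. Setting this equal to demand: 396 - 0.4pb = 110 + 7.5pb, so pb = 2860/79.
Sellers receive ps = 2860/79 + 16 = 4124/79; q' = 396 − 0.4·(2860/79) = 30140/79.
Buyers' price falls by p* − pb = 4060/79 − 2860/79 = 1200/79; sellers' price rises by ps − p* = 4124/79 − 4060/79 = 64/79.
So consumers capture (1200/79)/16 = 75/79 of each unit of subsidy.

Consumer share = 75/79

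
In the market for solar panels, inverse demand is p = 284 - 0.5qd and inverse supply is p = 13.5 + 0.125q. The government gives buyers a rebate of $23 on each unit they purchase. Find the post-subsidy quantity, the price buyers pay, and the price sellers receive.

Pre-subsidy: 284 - 0.5q = 13.5 + 0.125q gives q* = 432.8 and p* = 67.6.
With the rebate, buyers effectively pay pb = ps − 23, where ps is the price sellers receive.
On the curves, pb = 284 - 0.5q and ps = 13.5 + 0.125q; the wedge ps − pb = 23 gives 13.5 + 0.125q − (284 - 0.5q) = 23, so q' = 469.6.
Then pb = 284 − 0.5·469.6 = 49.2 and ps = 13.5 + 0.125·469.6 = 72.2.

q' = 469.6; buyers pay $49.2; sellers receive $72.2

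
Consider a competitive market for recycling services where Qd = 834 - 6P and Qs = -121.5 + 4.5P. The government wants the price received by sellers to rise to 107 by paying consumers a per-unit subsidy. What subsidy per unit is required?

At a seller price of 107, quantity supplied is -121.5 + 4.5·107 = 360.
Buyers absorb 360 only when they pay Pb with 834 − 6·Pb = 360, i.e. Pb = 79.
s = Ps − Pb = 107 − 79 = 28.

Required subsidy s = 28 per unit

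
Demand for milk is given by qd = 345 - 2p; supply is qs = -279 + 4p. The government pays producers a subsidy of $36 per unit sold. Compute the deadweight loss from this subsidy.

Deadweight loss = $864

Pre-subsidy: 345 - 2p = -279 + 4p gives p* = 104, q* = 137.
With the subsidy, sellers receive ps = pb + 36 for each unit, where pb is the price buyers pay.
Supply in terms of pb becomes qs = -279 + 4(pb + 36) = -135 + 4pb. Setting this equal to demand: 345 - 2pb = -135 + 4pb, so pb = 80.
Sellers receive ps = 80 + 36 = 116; q' = 345 − 2·80 = 185.
The subsidy expands output by 185 − 137 = 48 past the efficient level; on those units the gap between marginal cost and willingness to pay runs from 0 up to 36.
DWL = ½ × 36 × 48 = 864.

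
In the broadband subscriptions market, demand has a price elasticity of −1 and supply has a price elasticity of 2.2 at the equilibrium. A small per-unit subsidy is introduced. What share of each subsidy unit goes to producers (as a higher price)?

For a small subsidy around the equilibrium, the benefit split depends on the relative slopes, which at a point are proportional to the elasticities.
Buyer share = εs/(εs + |εd|) = 2.2/(2.2 + 1) = 0.6875; seller share = |εd|/(εs + |εd|) = 0.3125.
So producers capture 0.3125 of the subsidy.

Producer share = 0.3125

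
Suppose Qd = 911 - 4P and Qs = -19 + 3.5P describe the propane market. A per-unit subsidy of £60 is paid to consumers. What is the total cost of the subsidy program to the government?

Pre-subsidy: 911 - 4P = -19 + 3.5P gives P* = 124, Q* = 415.
With the rebate, buyers effectively pay Pb = Ps − 60, where Ps is the price sellers receive.
Demand in terms of Ps becomes Qd = 911 − 4(Ps − 60) = 1151 - 4Ps. Setting this equal to supply: 1151 - 4Ps = -19 + 3.5Ps, so Ps = 156.
Buyers pay Pb = 156 − 60 = 96; Q' = -19 + 3.5·156 = 527.
Government outlay = subsidy × quantity = 60 × 527 = 31620.

Government cost = £31620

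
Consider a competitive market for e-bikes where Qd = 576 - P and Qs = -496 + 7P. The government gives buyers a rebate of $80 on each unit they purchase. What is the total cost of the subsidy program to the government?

Pre-subsidy: 576 - P = -496 + 7P gives P* = 134, Q* = 442.
With the rebate, buyers effectively pay Pb = Ps − 80, where Ps is the price sellers receive.
Demand in terms of Ps becomes Qd = 576 − 1(Ps − 80) = 656 - Ps. Setting this equal to supply: 656 - Ps = -496 + 7Ps, so Ps = 144.
Buyers pay Pb = 144 − 80 = 64; Q' = -496 + 7·144 = 512.
Government outlay = subsidy × quantity = 80 × 512 = 40960.

Government cost = $40960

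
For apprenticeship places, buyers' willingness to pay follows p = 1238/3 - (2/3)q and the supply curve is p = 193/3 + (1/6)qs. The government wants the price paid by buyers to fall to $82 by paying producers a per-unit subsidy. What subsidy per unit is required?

Required subsidy s = $65 per unit

At a buyer price of 82, quantity demanded is 619 − 1.5·82 = 496.
Sellers supply 496 only when they receive ps = 193/3 + (1/6)·496 = 147.
s = ps − pb = 147 − 82 = 65.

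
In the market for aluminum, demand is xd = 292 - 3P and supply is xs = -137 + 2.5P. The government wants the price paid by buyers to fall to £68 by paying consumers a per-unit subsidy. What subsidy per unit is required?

Required subsidy s = £22 per unit

At a buyer price of 68, quantity demanded is 292 − 3·68 = 88.
Sellers supply 88 only when they receive Ps with -137 + 2.5·Ps = 88, i.e. Ps = 90.
s = Ps − Pb = 90 − 68 = 22.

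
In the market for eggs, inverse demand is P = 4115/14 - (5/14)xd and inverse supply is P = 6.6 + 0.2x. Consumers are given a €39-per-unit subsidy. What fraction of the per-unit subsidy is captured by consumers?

Pre-subsidy: 4115/14 - (5/14)x = 6.6 + 0.2x gives x* = 20113/39 and P* = 4280/39.
With the rebate, buyers effectively pay Pb = Ps − 39, where Ps is the price sellers receive.
On the curves, Pb = 4115/14 - (5/14)x and Ps = 6.6 + 0.2x; the wedge Ps − Pb = 39 gives 6.6 + 0.2x − (4115/14 - (5/14)x) = 39, so x' = 22843/39.
Then Pb = 4115/14 − (5/14)·(22843/39) = 3305/39 and Ps = 6.6 + 0.2·(22843/39) = 4826/39.
Buyers' price falls by P* − Pb = 4280/39 − 3305/39 = 25; sellers' price rises by Ps − P* = 4826/39 − 4280/39 = 14.
So consumers capture 25/39 = 25/39 of each unit of subsidy.

Consumer share = 25/39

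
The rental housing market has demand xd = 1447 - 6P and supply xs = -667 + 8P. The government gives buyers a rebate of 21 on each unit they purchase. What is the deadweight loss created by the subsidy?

Pre-subsidy: 1447 - 6P = -667 + 8P gives P* = 151, x* = 541.
With the rebate, buyers effectively pay Pb = Ps − 21, where Ps is the price sellers receive.
Demand in terms of Ps becomes xd = 1447 − 6(Ps − 21) = 1573 - 6Ps. Setting this equal to supply: 1573 - 6Ps = -667 + 8Ps, so Ps = 160.
Buyers pay Pb = 160 − 21 = 139; x' = -667 + 8·160 = 613.
The subsidy expands output by 613 − 541 = 72 past the efficient level; on those units the gap between marginal cost and willingness to pay runs from 0 up to 21.
DWL = ½ × 21 × 72 = 756.

Deadweight loss = 756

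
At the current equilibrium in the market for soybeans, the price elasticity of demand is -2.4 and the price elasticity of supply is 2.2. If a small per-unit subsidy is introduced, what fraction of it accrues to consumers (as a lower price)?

For a small subsidy around the equilibrium, the benefit split depends on the relative slopes, which at a point are proportional to the elasticities.
Buyer share = εs/(εs + |εd|) = 2.2/(2.2 + 2.4) = 11/23; seller share = |εd|/(εs + |εd|) = 12/23.

Consumer share = 11/23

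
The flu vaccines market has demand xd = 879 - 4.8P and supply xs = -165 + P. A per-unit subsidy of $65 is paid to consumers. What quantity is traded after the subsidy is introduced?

Pre-subsidy: 879 - 4.8P = -165 + P gives P* = 180, x* = 15.
With the rebate, buyers effectively pay Pb = Ps − 65, where Ps is the price sellers receive.
Demand in terms of Ps becomes xd = 879 − 4.8(Ps − 65) = 1191 - 4.8Ps. Setting this equal to supply: 1191 - 4.8Ps = -165 + Ps, so Ps = 6780/29.
Buyers pay Pb = 6780/29 − 65 = 4895/29; x' = -165 + 1·(6780/29) = 1995/29.

x' = 1995/29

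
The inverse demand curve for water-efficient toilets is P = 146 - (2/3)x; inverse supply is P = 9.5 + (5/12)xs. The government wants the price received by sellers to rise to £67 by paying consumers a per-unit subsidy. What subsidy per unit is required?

At a seller price of 67, quantity supplied is -22.8 + 2.4·67 = 138.
Buyers absorb 138 only when they pay Pb = 146 − (2/3)·138 = 54.
s = Ps − Pb = 67 − 54 = 13.

Required subsidy s = £13 per unit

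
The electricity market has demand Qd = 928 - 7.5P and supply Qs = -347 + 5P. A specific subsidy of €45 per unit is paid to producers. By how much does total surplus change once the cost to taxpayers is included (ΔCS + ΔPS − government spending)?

Net change in total surplus = -€3037.5

Pre-subsidy: 928 - 7.5P = -347 + 5P gives P* = 102, Q* = 163.
With the subsidy, sellers receive Ps = Pb + 45 for each unit, where Pb is the price buyers pay.
Supply in terms of Pb becomes Qs = -347 + 5(Pb + 45) = -122 + 5Pb. Setting this equal to demand: 928 - 7.5Pb = -122 + 5Pb, so Pb = 84.
Sellers receive Ps = 84 + 45 = 129; Q' = 928 − 7.5·84 = 298.
ΔCS = ½(163 + 298)(102 − 84) = 4149; ΔPS = ½(163 + 298)(129 − 102) = 6223.5.
Government spending = 45 × 298 = 13410.
Net change = 4149 + 6223.5 − 13410 = -3037.5. The loss equals the DWL triangle ½·45·135.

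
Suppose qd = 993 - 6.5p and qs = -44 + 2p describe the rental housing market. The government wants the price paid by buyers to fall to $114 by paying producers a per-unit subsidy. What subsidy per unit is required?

At a buyer price of 114, quantity demanded is 993 − 6.5·114 = 252.
Sellers supply 252 only when they receive ps with -44 + 2·ps = 252, i.e. ps = 148.
s = ps − pb = 148 − 114 = 34.

Required subsidy s = $34 per unit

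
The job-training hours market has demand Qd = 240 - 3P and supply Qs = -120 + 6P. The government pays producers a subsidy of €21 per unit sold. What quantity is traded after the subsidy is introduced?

Pre-subsidy: 240 - 3P = -120 + 6P gives P* = 40, Q* = 120.
With the subsidy, sellers receive Ps = Pb + 21 for each unit, where Pb is the price buyers pay.
Supply in terms of Pb becomes Qs = -120 + 6(Pb + 21) = 6 + 6Pb. Setting this equal to demand: 240 - 3Pb = 6 + 6Pb, so Pb = 26.
Sellers receive Ps = 26 + 21 = 47; Q' = 240 − 3·26 = 162.

Q' = 162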